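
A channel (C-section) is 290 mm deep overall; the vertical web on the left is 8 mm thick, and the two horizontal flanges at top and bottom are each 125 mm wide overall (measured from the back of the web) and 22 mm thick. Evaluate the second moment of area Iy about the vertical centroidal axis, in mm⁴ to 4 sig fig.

Iy ≈ 1.213 × 10⁷ mm⁴

Break the section into simple shapes (no overlaps), measuring from the bottom-left corner of the bounding box.
Web: 8 × 290, A = 2 320 mm², x = 4 mm, Ī = 12373.3 mm⁴.
Top flange (beyond web): 117 × 22, A = 2 574 mm², x = 66.5 mm, Ī = 2 936 291 mm⁴.
Bottom flange (beyond web): 117 × 22, A = 2 574 mm², x = 66.5 mm, Ī = 2 936 291 mm⁴.
Centroid: x̄ = ΣA·x / ΣA = 47.0838 mm.
Transfer each piece to the vertical centroidal axis using Ī + A·d² with d = x − 47.0838:
  web: d = -43.0838 mm → contributes +4 318 794 mm⁴
  top flange (beyond web): d = 19.4162 mm → contributes +3 906 657 mm⁴
  bottom flange (beyond web): d = 19.4162 mm → contributes +3 906 657 mm⁴
Total I = 12 132 109 mm⁴.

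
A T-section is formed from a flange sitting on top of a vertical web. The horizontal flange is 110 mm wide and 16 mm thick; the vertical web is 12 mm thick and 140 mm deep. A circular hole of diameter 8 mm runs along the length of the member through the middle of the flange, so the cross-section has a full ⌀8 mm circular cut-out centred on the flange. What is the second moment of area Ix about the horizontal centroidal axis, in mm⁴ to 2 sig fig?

Ix ≈ 7.9 × 10⁶ mm⁴

Treat the section as a set of non-overlapping primitives; coordinates are from the bounding-box lower-left.
Flange: 110 × 16, A = 1 760 mm², y = 148 mm, Ī = 37 547 mm⁴.
Web: 12 × 140, A = 1 680 mm², y = 70 mm, Ī = 2 744 000 mm⁴.
Hole (subtracted): ⌀8, A = 50.27 mm², y = 148 mm, Ī = 201.1 mm⁴.
Centroid: ȳ = ΣA·y / ΣA = 109.3 mm.
Transfer each piece to the horizontal centroidal axis using Ī + A·d² with d = y − 109.3:
  flange: d = 38.66 mm → contributes +2 667 748 mm⁴
  web: d = -39.34 mm → contributes +5 344 306 mm⁴
  hole: d = 38.66 mm → contributes −75 319 mm⁴
Total I = 7 936 735 mm⁴.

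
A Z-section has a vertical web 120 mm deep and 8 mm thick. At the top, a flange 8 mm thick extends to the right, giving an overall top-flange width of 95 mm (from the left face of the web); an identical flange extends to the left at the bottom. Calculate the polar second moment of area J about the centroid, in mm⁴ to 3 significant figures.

Break the section into simple shapes (no overlaps), measuring from the bottom-left corner of the bounding box.
Web: 8 × 120, A = 960 mm², y = 60 mm, Ī = 1 152 000 mm⁴.
Top flange (beyond web): 87 × 8, A = 696 mm², y = 116 mm, Ī = 3 712 mm⁴.
Bottom flange (beyond web): 87 × 8, A = 696 mm², y = 4 mm, Ī = 3 712 mm⁴.
Centroid: ȳ = ΣA·y / ΣA = 60 mm.
Transfer each piece to the centroidal x-axis using Ī + A·d² with d = y − 60:
  web: d = 0 mm → contributes +1 152 000 mm⁴
  top flange (beyond web): d = 56 mm → contributes +2 186 368 mm⁴
  bottom flange (beyond web): d = -56 mm → contributes +2 186 368 mm⁴
Total I = 5 524 736 mm⁴.
For the y-axis: x̄ = 91 mm.
Repeating about the centroidal y-axis gives I_y = 4 023 824 mm⁴.
Polar second moment: J = I_x + I_y = 9 548 560 mm⁴.

J ≈ 9.55 × 10⁶ mm⁴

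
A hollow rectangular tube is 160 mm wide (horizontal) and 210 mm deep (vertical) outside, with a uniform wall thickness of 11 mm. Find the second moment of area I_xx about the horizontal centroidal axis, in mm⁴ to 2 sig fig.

I_xx ≈ 4.7 × 10⁷ mm⁴

Break the section into simple shapes (no overlaps), measuring from the bottom-left corner of the bounding box.
Outer rectangle: 160 × 210, A = 33 600 mm², y = 105 mm, Ī = 123 480 000 mm⁴.
Inner void (subtracted): 138 × 188, A = 25 944 mm², y = 105 mm, Ī = 76 413 728 mm⁴.
By symmetry the centroid is at mid-height, ȳ = 105 mm.
All pieces are centred on the horizontal centroidal axis, so I = ΣĪ (holes subtracted) = 47 066 272 mm⁴.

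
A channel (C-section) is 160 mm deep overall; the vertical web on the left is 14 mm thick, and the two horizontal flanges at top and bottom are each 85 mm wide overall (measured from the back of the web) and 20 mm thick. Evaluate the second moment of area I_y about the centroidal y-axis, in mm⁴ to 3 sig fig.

I_y ≈ 3.49 × 10⁶ mm⁴

Split into non-overlapping primitives; take the origin at the lower-left of the bounding box.
Web: 14 × 160, A = 2 240 mm², x = 7 mm, Ī = 36 587 mm⁴.
Top flange (beyond web): 71 × 20, A = 1 420 mm², x = 49.5 mm, Ī = 596 518 mm⁴.
Bottom flange (beyond web): 71 × 20, A = 1 420 mm², x = 49.5 mm, Ī = 596 518 mm⁴.
Centroid: x̄ = ΣA·x / ΣA = 30.76 mm.
Transfer each piece to the centroidal y-axis using Ī + A·d² with d = x − 30.76:
  web: d = -23.76 mm → contributes +1 301 134 mm⁴
  top flange (beyond web): d = 18.74 mm → contributes +1 095 213 mm⁴
  bottom flange (beyond web): d = 18.74 mm → contributes +1 095 213 mm⁴
Total I = 3 491 560 mm⁴.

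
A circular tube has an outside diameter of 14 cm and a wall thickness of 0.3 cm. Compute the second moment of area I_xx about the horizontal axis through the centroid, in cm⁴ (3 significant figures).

I_xx ≈ 303 cm⁴

Decompose the section into non-overlapping parts with the origin at the bottom-left of its bounding rectangle.
Outer circle: ⌀14, A = 153.94 cm², y = 7 cm, Ī = 1885.7 cm⁴.
Bore (subtracted): ⌀13.4, A = 141.03 cm², y = 7 cm, Ī = 1582.7 cm⁴.
By symmetry the centroid is at mid-height, ȳ = 7 cm.
All pieces are centred on the horizontal axis through the centroid, so I = ΣĪ (holes subtracted) = 303.08 cm⁴.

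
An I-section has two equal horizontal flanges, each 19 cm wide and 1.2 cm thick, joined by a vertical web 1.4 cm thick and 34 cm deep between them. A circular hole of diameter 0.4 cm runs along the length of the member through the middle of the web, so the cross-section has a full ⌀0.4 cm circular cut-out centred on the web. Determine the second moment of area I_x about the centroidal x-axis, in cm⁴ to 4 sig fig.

Break the section into simple shapes (no overlaps), measuring from the bottom-left corner of the bounding box.
Bottom flange: 19 × 1.2, A = 22.8 cm², y = 0.6 cm, Ī = 2.736 cm⁴.
Web: 1.4 × 34, A = 47.6 cm², y = 18.2 cm, Ī = 4585.47 cm⁴.
Top flange: 19 × 1.2, A = 22.8 cm², y = 35.8 cm, Ī = 2.736 cm⁴.
Hole (subtracted): ⌀0.4, A = 0.125664 cm², y = 18.2 cm, Ī = 0.00125664 cm⁴.
By symmetry the centroid is at mid-height, ȳ = 18.2 cm.
Transfer each piece to the centroidal x-axis using Ī + A·d² with d = y − 18.2:
  bottom flange: d = -17.6 cm → contributes +7065.26 cm⁴
  web: d = 0 cm → contributes +4585.47 cm⁴
  top flange: d = 17.6 cm → contributes +7065.26 cm⁴
  hole: d = 0 cm → contributes −0.00125664 cm⁴
Total I = 18 716 cm⁴.

I_x ≈ 1.872 × 10⁴ cm⁴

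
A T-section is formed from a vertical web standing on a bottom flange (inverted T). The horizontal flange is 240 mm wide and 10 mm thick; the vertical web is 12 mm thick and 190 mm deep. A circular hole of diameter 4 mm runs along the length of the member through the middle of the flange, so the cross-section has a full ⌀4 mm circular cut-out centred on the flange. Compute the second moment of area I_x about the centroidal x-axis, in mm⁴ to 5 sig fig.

I_x ≈ 1.8541 × 10⁷ mm⁴

Break the section into simple shapes (no overlaps), measuring from the bottom-left corner of the bounding box.
Flange: 240 × 10, A = 2 400 mm², y = 5 mm, Ī = 20 000 mm⁴.
Web: 12 × 190, A = 2 280 mm², y = 105 mm, Ī = 6 859 000 mm⁴.
Hole (subtracted): ⌀4, A = 12.56637 mm², y = 5 mm, Ī = 12.56637 mm⁴.
Centroid: ȳ = ΣA·y / ΣA = 53.84911 mm.
Transfer each piece to the centroidal x-axis using Ī + A·d² with d = y − 53.84911:
  flange: d = -48.84911 mm → contributes +5 746 966 mm⁴
  web: d = 51.15089 mm → contributes +12 824 422 mm⁴
  hole: d = -48.84911 mm → contributes −29998.89 mm⁴
Total I = 18 541 389 mm⁴.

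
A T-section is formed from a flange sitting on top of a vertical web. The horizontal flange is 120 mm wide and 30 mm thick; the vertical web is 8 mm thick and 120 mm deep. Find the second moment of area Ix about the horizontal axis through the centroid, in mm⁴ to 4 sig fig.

Ix ≈ 5.685 × 10⁶ mm⁴

Treat the section as a set of non-overlapping primitives; coordinates are from the bounding-box lower-left.
Flange: 120 × 30, A = 3 600 mm², y = 135 mm, Ī = 270 000 mm⁴.
Web: 8 × 120, A = 960 mm², y = 60 mm, Ī = 1 152 000 mm⁴.
Centroid: ȳ = ΣA·y / ΣA = 119.211 mm.
Transfer each piece to the horizontal axis through the centroid using Ī + A·d² with d = y − 119.211:
  flange: d = 15.7895 mm → contributes +1 167 507 mm⁴
  web: d = -59.2105 mm → contributes +4 517 651 mm⁴
Total I = 5 685 158 mm⁴.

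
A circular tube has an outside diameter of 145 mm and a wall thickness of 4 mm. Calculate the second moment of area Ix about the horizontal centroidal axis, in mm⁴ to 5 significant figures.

Break the section into simple shapes (no overlaps), measuring from the bottom-left corner of the bounding box.
Outer circle: ⌀145, A = 16 513 mm², y = 72.5 mm, Ī = 21 699 109 mm⁴.
Bore (subtracted): ⌀137, A = 14741.14 mm², y = 72.5 mm, Ī = 17 292 276 mm⁴.
By symmetry the centroid is at mid-height, ȳ = 72.5 mm.
All pieces are centred on the horizontal centroidal axis, so I = ΣĪ (holes subtracted) = 4 406 833 mm⁴.

Ix ≈ 4.4068 × 10⁶ mm⁴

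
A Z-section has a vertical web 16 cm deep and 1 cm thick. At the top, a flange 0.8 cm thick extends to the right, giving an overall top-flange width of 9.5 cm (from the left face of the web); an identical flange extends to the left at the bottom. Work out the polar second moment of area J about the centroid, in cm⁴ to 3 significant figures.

Decompose the section into non-overlapping parts with the origin at the bottom-left of its bounding rectangle.
Web: 1 × 16, A = 16 cm², y = 8 cm, Ī = 341.33 cm⁴.
Top flange (beyond web): 8.5 × 0.8, A = 6.8 cm², y = 15.6 cm, Ī = 0.36267 cm⁴.
Bottom flange (beyond web): 8.5 × 0.8, A = 6.8 cm², y = 0.4 cm, Ī = 0.36267 cm⁴.
Centroid: ȳ = ΣA·y / ΣA = 8 cm.
Transfer each piece to the centroidal x-axis using Ī + A·d² with d = y − 8:
  web: d = 0 cm → contributes +341.33 cm⁴
  top flange (beyond web): d = 7.6 cm → contributes +393.13 cm⁴
  bottom flange (beyond web): d = -7.6 cm → contributes +393.13 cm⁴
Total I = 1127.6 cm⁴.
For the y-axis: x̄ = 9 cm.
Repeating about the centroidal y-axis gives I_y = 390.07 cm⁴.
Polar second moment: J = I_x + I_y = 1517.7 cm⁴.

J ≈ 1520 cm⁴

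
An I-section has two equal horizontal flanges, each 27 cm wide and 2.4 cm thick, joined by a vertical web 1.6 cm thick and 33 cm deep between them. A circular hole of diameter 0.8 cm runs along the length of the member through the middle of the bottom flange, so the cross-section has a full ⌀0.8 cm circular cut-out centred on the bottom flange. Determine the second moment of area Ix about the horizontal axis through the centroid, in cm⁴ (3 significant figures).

Ix ≈ 4.53 × 10⁴ cm⁴

Split into non-overlapping primitives; take the origin at the lower-left of the bounding box.
Bottom flange: 27 × 2.4, A = 64.8 cm², y = 1.2 cm, Ī = 31.104 cm⁴.
Web: 1.6 × 33, A = 52.8 cm², y = 18.9 cm, Ī = 4791.6 cm⁴.
Top flange: 27 × 2.4, A = 64.8 cm², y = 36.6 cm, Ī = 31.104 cm⁴.
Hole (subtracted): ⌀0.8, A = 0.50265 cm², y = 1.2 cm, Ī = 0.020106 cm⁴.
Centroid: ȳ = ΣA·y / ΣA = 18.949 cm.
Transfer each piece to the horizontal axis through the centroid using Ī + A·d² with d = y − 18.949:
  bottom flange: d = -17.749 cm → contributes +20 445 cm⁴
  web: d = -0.048912 cm → contributes +4791.7 cm⁴
  top flange: d = 17.651 cm → contributes +20 220 cm⁴
  hole: d = -17.749 cm → contributes −158.37 cm⁴
Total I = 45 298 cm⁴.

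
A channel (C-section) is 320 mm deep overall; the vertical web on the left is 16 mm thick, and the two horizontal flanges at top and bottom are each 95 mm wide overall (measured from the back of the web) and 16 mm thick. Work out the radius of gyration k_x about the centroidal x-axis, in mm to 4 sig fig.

Split into non-overlapping primitives; take the origin at the lower-left of the bounding box.
Web: 16 × 320, A = 5 120 mm², y = 160 mm, Ī = 43 690 667 mm⁴.
Top flange (beyond web): 79 × 16, A = 1 264 mm², y = 312 mm, Ī = 26965.3 mm⁴.
Bottom flange (beyond web): 79 × 16, A = 1 264 mm², y = 8 mm, Ī = 26965.3 mm⁴.
By symmetry the centroid is at mid-height, ȳ = 160 mm.
Transfer each piece to the centroidal x-axis using Ī + A·d² with d = y − 160:
  web: d = 0 mm → contributes +43 690 667 mm⁴
  top flange (beyond web): d = 152 mm → contributes +29 230 421 mm⁴
  bottom flange (beyond web): d = -152 mm → contributes +29 230 421 mm⁴
Total I = 102 151 509 mm⁴.
Radius of gyration: k = √(I/A) = √(102 151 509 / 7 648) = 115.571 mm.

k_x ≈ 115.6 mm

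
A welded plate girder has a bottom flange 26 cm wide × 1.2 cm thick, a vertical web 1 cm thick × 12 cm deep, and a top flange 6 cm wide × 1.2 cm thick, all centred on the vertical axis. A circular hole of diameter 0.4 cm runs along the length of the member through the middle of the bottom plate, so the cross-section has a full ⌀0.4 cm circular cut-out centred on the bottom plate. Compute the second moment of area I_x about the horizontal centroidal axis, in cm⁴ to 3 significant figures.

Split into non-overlapping primitives; take the origin at the lower-left of the bounding box.
Bottom plate: 26 × 1.2, A = 31.2 cm², y = 0.6 cm, Ī = 3.744 cm⁴.
Web plate: 1 × 12, A = 12 cm², y = 7.2 cm, Ī = 144 cm⁴.
Top plate: 6 × 1.2, A = 7.2 cm², y = 13.8 cm, Ī = 0.864 cm⁴.
Hole (subtracted): ⌀0.4, A = 0.12566 cm², y = 0.6 cm, Ī = 0.0012566 cm⁴.
Centroid: ȳ = ΣA·y / ΣA = 4.0658 cm.
Transfer each piece to the horizontal centroidal axis using Ī + A·d² with d = y − 4.0658:
  bottom plate: d = -3.4658 cm → contributes +378.51 cm⁴
  web plate: d = 3.1342 cm → contributes +261.88 cm⁴
  top plate: d = 9.7342 cm → contributes +683.1 cm⁴
  hole: d = -3.4658 cm → contributes −1.5107 cm⁴
Total I = 1 322 cm⁴.

I_x ≈ 1320 cm⁴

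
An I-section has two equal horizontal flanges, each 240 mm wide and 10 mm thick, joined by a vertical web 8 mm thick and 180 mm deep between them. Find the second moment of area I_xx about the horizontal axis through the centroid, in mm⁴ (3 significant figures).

Break the section into simple shapes (no overlaps), measuring from the bottom-left corner of the bounding box.
Bottom flange: 240 × 10, A = 2 400 mm², y = 5 mm, Ī = 20 000 mm⁴.
Web: 8 × 180, A = 1 440 mm², y = 100 mm, Ī = 3 888 000 mm⁴.
Top flange: 240 × 10, A = 2 400 mm², y = 195 mm, Ī = 20 000 mm⁴.
By symmetry the centroid is at mid-height, ȳ = 100 mm.
Transfer each piece to the horizontal axis through the centroid using Ī + A·d² with d = y − 100:
  bottom flange: d = -95 mm → contributes +21 680 000 mm⁴
  web: d = 0 mm → contributes +3 888 000 mm⁴
  top flange: d = 95 mm → contributes +21 680 000 mm⁴
Total I = 47 248 000 mm⁴.

I_xx ≈ 4.72 × 10⁷ mm⁴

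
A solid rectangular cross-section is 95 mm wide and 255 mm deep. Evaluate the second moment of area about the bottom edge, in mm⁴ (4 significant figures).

I_base ≈ 5.251 × 10⁸ mm⁴

The section: 95 × 255, A = 24 225 mm², y = 127.5 mm, Ī = 131 269 219 mm⁴.
Transfer it to the bottom edge using Ī + A·d² with d = y − 0:
  the section: d = 127.5 mm → contributes +525 076 875 mm⁴
Total I = 525 076 875 mm⁴.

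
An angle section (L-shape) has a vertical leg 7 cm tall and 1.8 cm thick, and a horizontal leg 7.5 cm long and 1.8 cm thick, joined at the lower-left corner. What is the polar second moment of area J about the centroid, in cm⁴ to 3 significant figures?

Decompose the section into non-overlapping parts with the origin at the bottom-left of its bounding rectangle.
Vertical leg: 1.8 × 7, A = 12.6 cm², y = 3.5 cm, Ī = 51.45 cm⁴.
Horizontal leg (remainder): 5.7 × 1.8, A = 10.26 cm², y = 0.9 cm, Ī = 2.7702 cm⁴.
Centroid: ȳ = ΣA·y / ΣA = 2.3331 cm.
Transfer each piece to the centroidal x-axis using Ī + A·d² with d = y − 2.3331:
  vertical leg: d = 1.1669 cm → contributes +68.608 cm⁴
  horizontal leg (remainder): d = -1.4331 cm → contributes +23.841 cm⁴
Total I = 92.449 cm⁴.
For the y-axis: x̄ = 2.5831 cm.
Repeating about the centroidal y-axis gives I_y = 110.71 cm⁴.
Polar second moment: J = I_x + I_y = 203.15 cm⁴.

J ≈ 203 cm⁴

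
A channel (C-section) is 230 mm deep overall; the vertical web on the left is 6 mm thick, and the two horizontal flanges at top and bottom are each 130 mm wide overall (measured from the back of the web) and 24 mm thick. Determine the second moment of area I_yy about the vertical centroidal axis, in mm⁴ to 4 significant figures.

I_yy ≈ 1.236 × 10⁷ mm⁴

Decompose the section into non-overlapping parts with the origin at the bottom-left of its bounding rectangle.
Web: 6 × 230, A = 1 380 mm², x = 3 mm, Ī = 4 140 mm⁴.
Top flange (beyond web): 124 × 24, A = 2 976 mm², x = 68 mm, Ī = 3 813 248 mm⁴.
Bottom flange (beyond web): 124 × 24, A = 2 976 mm², x = 68 mm, Ī = 3 813 248 mm⁴.
Centroid: x̄ = ΣA·x / ΣA = 55.766 mm.
Transfer each piece to the vertical centroidal axis using Ī + A·d² with d = x − 55.766:
  web: d = -52.766 mm → contributes +3 846 400 mm⁴
  top flange (beyond web): d = 12.234 mm → contributes +4 258 671 mm⁴
  bottom flange (beyond web): d = 12.234 mm → contributes +4 258 671 mm⁴
Total I = 12 363 742 mm⁴.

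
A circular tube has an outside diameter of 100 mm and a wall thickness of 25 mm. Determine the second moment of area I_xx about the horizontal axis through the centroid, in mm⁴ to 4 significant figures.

Split into non-overlapping primitives; take the origin at the lower-left of the bounding box.
Outer circle: ⌀100, A = 7853.98 mm², y = 50 mm, Ī = 4 908 739 mm⁴.
Bore (subtracted): ⌀50, A = 1963.5 mm², y = 50 mm, Ī = 306 796 mm⁴.
By symmetry the centroid is at mid-height, ȳ = 50 mm.
All pieces are centred on the horizontal axis through the centroid, so I = ΣĪ (holes subtracted) = 4 601 942 mm⁴.

I_xx ≈ 4.602 × 10⁶ mm⁴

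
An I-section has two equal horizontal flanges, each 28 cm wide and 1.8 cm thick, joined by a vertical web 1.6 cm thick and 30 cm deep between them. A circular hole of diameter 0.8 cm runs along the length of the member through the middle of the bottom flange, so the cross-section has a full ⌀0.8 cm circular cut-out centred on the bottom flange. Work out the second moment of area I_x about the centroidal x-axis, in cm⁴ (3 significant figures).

Break the section into simple shapes (no overlaps), measuring from the bottom-left corner of the bounding box.
Bottom flange: 28 × 1.8, A = 50.4 cm², y = 0.9 cm, Ī = 13.608 cm⁴.
Web: 1.6 × 30, A = 48 cm², y = 16.8 cm, Ī = 3 600 cm⁴.
Top flange: 28 × 1.8, A = 50.4 cm², y = 32.7 cm, Ī = 13.608 cm⁴.
Hole (subtracted): ⌀0.8, A = 0.50265 cm², y = 0.9 cm, Ī = 0.020106 cm⁴.
Centroid: ȳ = ΣA·y / ΣA = 16.854 cm.
Transfer each piece to the centroidal x-axis using Ī + A·d² with d = y − 16.854:
  bottom flange: d = -15.954 cm → contributes +12 842 cm⁴
  web: d = -0.053893 cm → contributes +3600.1 cm⁴
  top flange: d = 15.846 cm → contributes +12 669 cm⁴
  hole: d = -15.954 cm → contributes −127.96 cm⁴
Total I = 28 983 cm⁴.

I_x ≈ 2.90 × 10⁴ cm⁴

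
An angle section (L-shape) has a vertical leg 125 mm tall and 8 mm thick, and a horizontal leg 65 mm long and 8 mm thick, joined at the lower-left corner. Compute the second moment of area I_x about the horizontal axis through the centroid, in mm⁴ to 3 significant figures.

I_x ≈ 2.38 × 10⁶ mm⁴

Decompose the section into non-overlapping parts with the origin at the bottom-left of its bounding rectangle.
Vertical leg: 8 × 125, A = 1 000 mm², y = 62.5 mm, Ī = 1 302 083 mm⁴.
Horizontal leg (remainder): 57 × 8, A = 456 mm², y = 4 mm, Ī = 2 432 mm⁴.
Centroid: ȳ = ΣA·y / ΣA = 44.179 mm.
Transfer each piece to the horizontal axis through the centroid using Ī + A·d² with d = y − 44.179:
  vertical leg: d = 18.321 mm → contributes +1 637 758 mm⁴
  horizontal leg (remainder): d = -40.179 mm → contributes +738 561 mm⁴
Total I = 2 376 319 mm⁴.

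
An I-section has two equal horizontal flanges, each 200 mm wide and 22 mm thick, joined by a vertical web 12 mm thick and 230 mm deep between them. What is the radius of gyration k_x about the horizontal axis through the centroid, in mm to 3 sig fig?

k_x ≈ 115 mm

Treat the section as a set of non-overlapping primitives; coordinates are from the bounding-box lower-left.
Bottom flange: 200 × 22, A = 4 400 mm², y = 11 mm, Ī = 177 467 mm⁴.
Web: 12 × 230, A = 2 760 mm², y = 137 mm, Ī = 12 167 000 mm⁴.
Top flange: 200 × 22, A = 4 400 mm², y = 263 mm, Ī = 177 467 mm⁴.
By symmetry the centroid is at mid-height, ȳ = 137 mm.
Transfer each piece to the horizontal axis through the centroid using Ī + A·d² with d = y − 137:
  bottom flange: d = -126 mm → contributes +70 031 867 mm⁴
  web: d = 0 mm → contributes +12 167 000 mm⁴
  top flange: d = 126 mm → contributes +70 031 867 mm⁴
Total I = 152 230 733 mm⁴.
Radius of gyration: k = √(I/A) = √(152 230 733 / 11 560) = 114.76 mm.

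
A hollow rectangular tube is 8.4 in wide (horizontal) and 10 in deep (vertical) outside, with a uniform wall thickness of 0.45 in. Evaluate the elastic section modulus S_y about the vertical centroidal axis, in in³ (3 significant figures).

S_y ≈ 41.4 in³

Decompose the section into non-overlapping parts with the origin at the bottom-left of its bounding rectangle.
Outer rectangle: 8.4 × 10, A = 84 in², x = 4.2 in, Ī = 493.92 in⁴.
Inner void (subtracted): 7.5 × 9.1, A = 68.25 in², x = 4.2 in, Ī = 319.92 in⁴.
By symmetry the centroid is at mid-width, x̄ = 4.2 in.
All pieces are centred on the vertical centroidal axis, so I = ΣĪ (holes subtracted) = 174 in⁴.
Extreme fibre distance c = 4.2 in; S = I/c = 41.428 in³.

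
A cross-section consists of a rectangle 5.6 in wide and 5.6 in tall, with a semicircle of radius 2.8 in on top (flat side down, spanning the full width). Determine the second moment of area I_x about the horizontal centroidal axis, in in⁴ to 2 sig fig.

Decompose the section into non-overlapping parts with the origin at the bottom-left of its bounding rectangle.
Rectangular body: 5.6 × 5.6, A = 31.36 in², y = 2.8 in, Ī = 81.95 in⁴.
Semicircular cap: semicircle r = 2.8, A = 12.32 in², y = 6.788 in, Ī = 6.746 in⁴.
Centroid: ȳ = ΣA·y / ΣA = 3.925 in.
Transfer each piece to the horizontal centroidal axis using Ī + A·d² with d = y − 3.925:
  rectangular body: d = -1.125 in → contributes +121.6 in⁴
  semicircular cap: d = 2.864 in → contributes +107.7 in⁴
Total I = 229.4 in⁴.

I_x ≈ 230 in⁴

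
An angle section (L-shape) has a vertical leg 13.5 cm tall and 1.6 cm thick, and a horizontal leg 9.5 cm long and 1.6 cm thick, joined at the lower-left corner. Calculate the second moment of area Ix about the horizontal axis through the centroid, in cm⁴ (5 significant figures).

Ix ≈ 613.04 cm⁴

Decompose the section into non-overlapping parts with the origin at the bottom-left of its bounding rectangle.
Vertical leg: 1.6 × 13.5, A = 21.6 cm², y = 6.75 cm, Ī = 328.05 cm⁴.
Horizontal leg (remainder): 7.9 × 1.6, A = 12.64 cm², y = 0.8 cm, Ī = 2.696533 cm⁴.
Centroid: ȳ = ΣA·y / ΣA = 4.553505 cm.
Transfer each piece to the horizontal axis through the centroid using Ī + A·d² with d = y − 4.553505:
  vertical leg: d = 2.196495 cm → contributes +432.2612 cm⁴
  horizontal leg (remainder): d = -3.753505 cm → contributes +180.7789 cm⁴
Total I = 613.0401 cm⁴.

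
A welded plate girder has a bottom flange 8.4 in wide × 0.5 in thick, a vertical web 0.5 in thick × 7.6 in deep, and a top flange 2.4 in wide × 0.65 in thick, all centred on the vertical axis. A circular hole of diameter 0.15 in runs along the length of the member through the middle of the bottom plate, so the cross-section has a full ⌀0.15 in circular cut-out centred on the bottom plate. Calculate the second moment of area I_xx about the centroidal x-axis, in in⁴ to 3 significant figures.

Split into non-overlapping primitives; take the origin at the lower-left of the bounding box.
Bottom plate: 8.4 × 0.5, A = 4.2 in², y = 0.25 in, Ī = 0.0875 in⁴.
Web plate: 0.5 × 7.6, A = 3.8 in², y = 4.3 in, Ī = 18.291 in⁴.
Top plate: 2.4 × 0.65, A = 1.56 in², y = 8.425 in, Ī = 0.054925 in⁴.
Hole (subtracted): ⌀0.15, A = 0.017671 in², y = 0.25 in, Ī = 0.00002485 in⁴.
Centroid: ȳ = ΣA·y / ΣA = 3.1993 in.
Transfer each piece to the centroidal x-axis using Ī + A·d² with d = y − 3.1993:
  bottom plate: d = -2.9493 in → contributes +36.62 in⁴
  web plate: d = 1.1007 in → contributes +22.895 in⁴
  top plate: d = 5.2257 in → contributes +42.656 in⁴
  hole: d = -2.9493 in → contributes −0.15374 in⁴
Total I = 102.02 in⁴.

I_xx ≈ 102 in⁴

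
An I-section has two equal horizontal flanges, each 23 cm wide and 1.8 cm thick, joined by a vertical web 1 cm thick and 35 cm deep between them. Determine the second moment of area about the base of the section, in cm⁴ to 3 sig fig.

I_base ≈ 7.55 × 10⁴ cm⁴

Break the section into simple shapes (no overlaps), measuring from the bottom-left corner of the bounding box.
Bottom flange: 23 × 1.8, A = 41.4 cm², y = 0.9 cm, Ī = 11.178 cm⁴.
Web: 1 × 35, A = 35 cm², y = 19.3 cm, Ī = 3572.9 cm⁴.
Top flange: 23 × 1.8, A = 41.4 cm², y = 37.7 cm, Ī = 11.178 cm⁴.
Transfer each piece to the base of the section using Ī + A·d² with d = y − 0:
  bottom flange: d = 0.9 cm → contributes +44.712 cm⁴
  web: d = 19.3 cm → contributes +16 610 cm⁴
  top flange: d = 37.7 cm → contributes +58 853 cm⁴
Total I = 75 507 cm⁴.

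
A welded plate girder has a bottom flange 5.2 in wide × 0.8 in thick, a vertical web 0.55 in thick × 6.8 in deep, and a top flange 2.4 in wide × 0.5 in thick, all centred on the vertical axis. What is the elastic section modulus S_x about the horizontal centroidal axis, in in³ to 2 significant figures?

Treat the section as a set of non-overlapping primitives; coordinates are from the bounding-box lower-left.
Bottom plate: 5.2 × 0.8, A = 4.16 in², y = 0.4 in, Ī = 0.2219 in⁴.
Web plate: 0.55 × 6.8, A = 3.74 in², y = 4.2 in, Ī = 14.41 in⁴.
Top plate: 2.4 × 0.5, A = 1.2 in², y = 7.85 in, Ī = 0.025 in⁴.
Centroid: ȳ = ΣA·y / ΣA = 2.944 in.
Transfer each piece to the horizontal centroidal axis using Ī + A·d² with d = y − 2.944:
  bottom plate: d = -2.544 in → contributes +27.15 in⁴
  web plate: d = 1.256 in → contributes +20.31 in⁴
  top plate: d = 4.906 in → contributes +28.91 in⁴
Total I = 76.36 in⁴.
Extreme fibre distance c = 5.156 in; S = I/c = 14.81 in³.

S_x ≈ 15 in³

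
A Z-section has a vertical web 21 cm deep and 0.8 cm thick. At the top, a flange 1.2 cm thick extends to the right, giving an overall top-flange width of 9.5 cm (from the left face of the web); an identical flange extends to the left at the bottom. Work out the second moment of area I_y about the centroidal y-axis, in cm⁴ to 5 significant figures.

Decompose the section into non-overlapping parts with the origin at the bottom-left of its bounding rectangle.
Web: 0.8 × 21, A = 16.8 cm², x = 9.1 cm, Ī = 0.896 cm⁴.
Top flange (beyond web): 8.7 × 1.2, A = 10.44 cm², x = 13.85 cm, Ī = 65.8503 cm⁴.
Bottom flange (beyond web): 8.7 × 1.2, A = 10.44 cm², x = 4.35 cm, Ī = 65.8503 cm⁴.
Centroid: x̄ = ΣA·x / ΣA = 9.1 cm.
Transfer each piece to the centroidal y-axis using Ī + A·d² with d = x − 9.1:
  web: d = 0 cm → contributes +0.896 cm⁴
  top flange (beyond web): d = 4.75 cm → contributes +301.4028 cm⁴
  bottom flange (beyond web): d = -4.75 cm → contributes +301.4028 cm⁴
Total I = 603.7016 cm⁴.

I_y ≈ 603.70 cm⁴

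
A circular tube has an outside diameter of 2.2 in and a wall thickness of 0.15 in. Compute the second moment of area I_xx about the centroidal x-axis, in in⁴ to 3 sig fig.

I_xx ≈ 0.510 in⁴

Break the section into simple shapes (no overlaps), measuring from the bottom-left corner of the bounding box.
Outer circle: ⌀2.2, A = 3.8013 in², y = 1.1 in, Ī = 1.1499 in⁴.
Bore (subtracted): ⌀1.9, A = 2.8353 in², y = 1.1 in, Ī = 0.63971 in⁴.
By symmetry the centroid is at mid-height, ȳ = 1.1 in.
All pieces are centred on the centroidal x-axis, so I = ΣĪ (holes subtracted) = 0.51019 in⁴.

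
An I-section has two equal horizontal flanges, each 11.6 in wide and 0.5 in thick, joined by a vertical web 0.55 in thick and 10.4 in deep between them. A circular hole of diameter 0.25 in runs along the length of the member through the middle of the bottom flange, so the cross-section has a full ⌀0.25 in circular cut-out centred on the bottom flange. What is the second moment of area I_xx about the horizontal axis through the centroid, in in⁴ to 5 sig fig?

I_xx ≈ 394.88 in⁴

Treat the section as a set of non-overlapping primitives; coordinates are from the bounding-box lower-left.
Bottom flange: 11.6 × 0.5, A = 5.8 in², y = 0.25 in, Ī = 0.1208333 in⁴.
Web: 0.55 × 10.4, A = 5.72 in², y = 5.7 in, Ī = 51.55627 in⁴.
Top flange: 11.6 × 0.5, A = 5.8 in², y = 11.15 in, Ī = 0.1208333 in⁴.
Hole (subtracted): ⌀0.25, A = 0.04908739 in², y = 0.25 in, Ī = 0.0001917476 in⁴.
Centroid: ȳ = ΣA·y / ΣA = 5.71549 in.
Transfer each piece to the horizontal axis through the centroid using Ī + A·d² with d = y − 5.71549:
  bottom flange: d = -5.46549 in → contributes +173.376 in⁴
  web: d = -0.01548999 in → contributes +51.55764 in⁴
  top flange: d = 5.43451 in → contributes +171.4174 in⁴
  hole: d = -5.46549 in → contributes −1.46651 in⁴
Total I = 394.8846 in⁴.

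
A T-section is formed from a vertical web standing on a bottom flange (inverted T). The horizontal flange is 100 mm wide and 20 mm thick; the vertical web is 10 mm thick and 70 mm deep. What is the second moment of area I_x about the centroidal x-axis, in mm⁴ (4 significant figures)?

I_x ≈ 1.403 × 10⁶ mm⁴

Treat the section as a set of non-overlapping primitives; coordinates are from the bounding-box lower-left.
Flange: 100 × 20, A = 2 000 mm², y = 10 mm, Ī = 66666.7 mm⁴.
Web: 10 × 70, A = 700 mm², y = 55 mm, Ī = 285 833 mm⁴.
Centroid: ȳ = ΣA·y / ΣA = 21.6667 mm.
Transfer each piece to the centroidal x-axis using Ī + A·d² with d = y − 21.6667:
  flange: d = -11.6667 mm → contributes +338 889 mm⁴
  web: d = 33.3333 mm → contributes +1 063 611 mm⁴
Total I = 1 402 500 mm⁴.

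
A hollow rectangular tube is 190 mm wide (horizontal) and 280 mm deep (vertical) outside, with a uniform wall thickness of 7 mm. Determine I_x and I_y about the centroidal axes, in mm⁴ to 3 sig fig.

I_x ≈ 7.15 × 10⁷ mm⁴, I_y ≈ 3.92 × 10⁷ mm⁴

Treat the section as a set of non-overlapping primitives; coordinates are from the bounding-box lower-left.
Outer rectangle: 190 × 280, A = 53 200 mm², y = 140 mm, Ī = 347 573 333 mm⁴.
Inner void (subtracted): 176 × 266, A = 46 816 mm², y = 140 mm, Ī = 276 042 741 mm⁴.
By symmetry the centroid is at mid-height, ȳ = 140 mm.
All pieces are centred on the centroidal x-axis, so I = ΣĪ (holes subtracted) = 71 530 592 mm⁴.
Repeating about the centroidal y-axis gives I_y = 39 195 632 mm⁴.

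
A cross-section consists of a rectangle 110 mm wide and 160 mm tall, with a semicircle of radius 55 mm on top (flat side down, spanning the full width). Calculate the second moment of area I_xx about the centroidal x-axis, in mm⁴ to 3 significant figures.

Break the section into simple shapes (no overlaps), measuring from the bottom-left corner of the bounding box.
Rectangular body: 110 × 160, A = 17 600 mm², y = 80 mm, Ī = 37 546 667 mm⁴.
Semicircular cap: semicircle r = 55, A = 4751.7 mm², y = 183.34 mm, Ī = 1 004 345 mm⁴.
Centroid: ȳ = ΣA·y / ΣA = 101.97 mm.
Transfer each piece to the centroidal x-axis using Ī + A·d² with d = y − 101.97:
  rectangular body: d = -21.969 mm → contributes +46 041 277 mm⁴
  semicircular cap: d = 81.373 mm → contributes +32 468 124 mm⁴
Total I = 78 509 401 mm⁴.

I_xx ≈ 7.85 × 10⁷ mm⁴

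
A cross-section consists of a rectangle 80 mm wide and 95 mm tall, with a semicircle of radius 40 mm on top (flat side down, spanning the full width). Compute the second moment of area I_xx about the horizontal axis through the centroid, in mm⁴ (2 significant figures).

I_xx ≈ 1.4 × 10⁷ mm⁴

Split into non-overlapping primitives; take the origin at the lower-left of the bounding box.
Rectangular body: 80 × 95, A = 7 600 mm², y = 47.5 mm, Ī = 5 715 833 mm⁴.
Semicircular cap: semicircle r = 40, A = 2 513 mm², y = 112 mm, Ī = 280 978 mm⁴.
Centroid: ȳ = ΣA·y / ΣA = 63.52 mm.
Transfer each piece to the horizontal axis through the centroid using Ī + A·d² with d = y − 63.52:
  rectangular body: d = -16.02 mm → contributes +7 667 084 mm⁴
  semicircular cap: d = 48.45 mm → contributes +6 181 450 mm⁴
Total I = 13 848 534 mm⁴.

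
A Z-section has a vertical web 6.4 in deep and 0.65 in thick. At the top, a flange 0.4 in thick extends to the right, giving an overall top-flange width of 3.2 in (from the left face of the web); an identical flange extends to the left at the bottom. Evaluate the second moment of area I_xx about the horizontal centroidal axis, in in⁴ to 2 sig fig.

I_xx ≈ 33 in⁴

Treat the section as a set of non-overlapping primitives; coordinates are from the bounding-box lower-left.
Web: 0.65 × 6.4, A = 4.16 in², y = 3.2 in, Ī = 14.2 in⁴.
Top flange (beyond web): 2.55 × 0.4, A = 1.02 in², y = 6.2 in, Ī = 0.0136 in⁴.
Bottom flange (beyond web): 2.55 × 0.4, A = 1.02 in², y = 0.2 in, Ī = 0.0136 in⁴.
Centroid: ȳ = ΣA·y / ΣA = 3.2 in.
Transfer each piece to the horizontal centroidal axis using Ī + A·d² with d = y − 3.2:
  web: d = 0 in → contributes +14.2 in⁴
  top flange (beyond web): d = 3 in → contributes +9.194 in⁴
  bottom flange (beyond web): d = -3 in → contributes +9.194 in⁴
Total I = 32.59 in⁴.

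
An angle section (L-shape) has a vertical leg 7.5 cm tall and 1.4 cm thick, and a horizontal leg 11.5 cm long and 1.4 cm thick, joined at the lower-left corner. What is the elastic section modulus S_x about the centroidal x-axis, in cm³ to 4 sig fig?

S_x ≈ 19.56 cm³

Decompose the section into non-overlapping parts with the origin at the bottom-left of its bounding rectangle.
Vertical leg: 1.4 × 7.5, A = 10.5 cm², y = 3.75 cm, Ī = 49.2188 cm⁴.
Horizontal leg (remainder): 10.1 × 1.4, A = 14.14 cm², y = 0.7 cm, Ī = 2.30953 cm⁴.
Centroid: ȳ = ΣA·y / ΣA = 1.99972 cm.
Transfer each piece to the centroidal x-axis using Ī + A·d² with d = y − 1.99972:
  vertical leg: d = 1.75028 cm → contributes +81.3854 cm⁴
  horizontal leg (remainder): d = -1.29972 cm → contributes +26.1957 cm⁴
Total I = 107.581 cm⁴.
Extreme fibre distance c = 5.50028 cm; S = I/c = 19.5592 cm³.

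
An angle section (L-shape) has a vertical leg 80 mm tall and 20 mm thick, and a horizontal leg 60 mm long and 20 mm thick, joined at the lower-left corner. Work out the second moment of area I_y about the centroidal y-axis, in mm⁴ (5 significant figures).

I_y ≈ 6.4000 × 10⁵ mm⁴

Decompose the section into non-overlapping parts with the origin at the bottom-left of its bounding rectangle.
Vertical leg: 20 × 80, A = 1 600 mm², x = 10 mm, Ī = 53333.33 mm⁴.
Horizontal leg (remainder): 40 × 20, A = 800 mm², x = 40 mm, Ī = 106666.7 mm⁴.
Centroid: x̄ = ΣA·x / ΣA = 20 mm.
Transfer each piece to the centroidal y-axis using Ī + A·d² with d = x − 20:
  vertical leg: d = -10 mm → contributes +213333.3 mm⁴
  horizontal leg (remainder): d = 20 mm → contributes +426666.7 mm⁴
Total I = 640 000 mm⁴.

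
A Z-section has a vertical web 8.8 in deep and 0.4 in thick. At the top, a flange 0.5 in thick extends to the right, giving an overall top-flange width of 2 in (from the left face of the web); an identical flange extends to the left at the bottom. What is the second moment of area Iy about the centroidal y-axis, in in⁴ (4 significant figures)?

Iy ≈ 1.988 in⁴

Break the section into simple shapes (no overlaps), measuring from the bottom-left corner of the bounding box.
Web: 0.4 × 8.8, A = 3.52 in², x = 1.8 in, Ī = 0.0469333 in⁴.
Top flange (beyond web): 1.6 × 0.5, A = 0.8 in², x = 2.8 in, Ī = 0.170667 in⁴.
Bottom flange (beyond web): 1.6 × 0.5, A = 0.8 in², x = 0.8 in, Ī = 0.170667 in⁴.
Centroid: x̄ = ΣA·x / ΣA = 1.8 in.
Transfer each piece to the centroidal y-axis using Ī + A·d² with d = x − 1.8:
  web: d = 0 in → contributes +0.0469333 in⁴
  top flange (beyond web): d = 1 in → contributes +0.970667 in⁴
  bottom flange (beyond web): d = -1 in → contributes +0.970667 in⁴
Total I = 1.98827 in⁴.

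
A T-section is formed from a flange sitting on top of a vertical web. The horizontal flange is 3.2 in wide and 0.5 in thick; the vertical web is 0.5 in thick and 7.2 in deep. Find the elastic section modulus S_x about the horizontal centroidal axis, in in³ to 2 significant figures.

S_x ≈ 6.7 in³

Split into non-overlapping primitives; take the origin at the lower-left of the bounding box.
Flange: 3.2 × 0.5, A = 1.6 in², y = 7.45 in, Ī = 0.03333 in⁴.
Web: 0.5 × 7.2, A = 3.6 in², y = 3.6 in, Ī = 15.55 in⁴.
Centroid: ȳ = ΣA·y / ΣA = 4.785 in.
Transfer each piece to the horizontal centroidal axis using Ī + A·d² with d = y − 4.785:
  flange: d = 2.665 in → contributes +11.4 in⁴
  web: d = -1.185 in → contributes +20.6 in⁴
Total I = 32 in⁴.
Extreme fibre distance c = 4.785 in; S = I/c = 6.689 in³.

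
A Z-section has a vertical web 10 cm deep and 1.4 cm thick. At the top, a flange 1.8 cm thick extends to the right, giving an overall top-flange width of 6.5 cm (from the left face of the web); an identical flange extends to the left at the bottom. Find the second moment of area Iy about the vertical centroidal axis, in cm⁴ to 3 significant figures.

Break the section into simple shapes (no overlaps), measuring from the bottom-left corner of the bounding box.
Web: 1.4 × 10, A = 14 cm², x = 5.8 cm, Ī = 2.2867 cm⁴.
Top flange (beyond web): 5.1 × 1.8, A = 9.18 cm², x = 9.05 cm, Ī = 19.898 cm⁴.
Bottom flange (beyond web): 5.1 × 1.8, A = 9.18 cm², x = 2.55 cm, Ī = 19.898 cm⁴.
Centroid: x̄ = ΣA·x / ΣA = 5.8 cm.
Transfer each piece to the vertical centroidal axis using Ī + A·d² with d = x − 5.8:
  web: d = 0 cm → contributes +2.2867 cm⁴
  top flange (beyond web): d = 3.25 cm → contributes +116.86 cm⁴
  bottom flange (beyond web): d = -3.25 cm → contributes +116.86 cm⁴
Total I = 236.01 cm⁴.

Iy ≈ 236 cm⁴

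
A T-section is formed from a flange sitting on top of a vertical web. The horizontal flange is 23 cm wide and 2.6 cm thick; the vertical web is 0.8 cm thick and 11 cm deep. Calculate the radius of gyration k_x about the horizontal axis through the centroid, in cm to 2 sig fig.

k_x ≈ 2.6 cm

Split into non-overlapping primitives; take the origin at the lower-left of the bounding box.
Flange: 23 × 2.6, A = 59.8 cm², y = 12.3 cm, Ī = 33.69 cm⁴.
Web: 0.8 × 11, A = 8.8 cm², y = 5.5 cm, Ī = 88.73 cm⁴.
Centroid: ȳ = ΣA·y / ΣA = 11.43 cm.
Transfer each piece to the horizontal axis through the centroid using Ī + A·d² with d = y − 11.43:
  flange: d = 0.8723 cm → contributes +79.19 cm⁴
  web: d = -5.928 cm → contributes +397.9 cm⁴
Total I = 477.1 cm⁴.
Radius of gyration: k = √(I/A) = √(477.1 / 68.6) = 2.637 cm.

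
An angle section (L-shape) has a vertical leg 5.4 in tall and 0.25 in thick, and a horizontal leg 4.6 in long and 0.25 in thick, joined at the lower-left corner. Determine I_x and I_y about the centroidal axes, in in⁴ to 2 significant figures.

I_x ≈ 7.3 in⁴, I_y ≈ 4.9 in⁴

Break the section into simple shapes (no overlaps), measuring from the bottom-left corner of the bounding box.
Vertical leg: 0.25 × 5.4, A = 1.35 in², y = 2.7 in, Ī = 3.281 in⁴.
Horizontal leg (remainder): 4.35 × 0.25, A = 1.088 in², y = 0.125 in, Ī = 0.005664 in⁴.
Centroid: ȳ = ΣA·y / ΣA = 1.551 in.
Transfer each piece to the centroidal x-axis using Ī + A·d² with d = y − 1.551:
  vertical leg: d = 1.149 in → contributes +5.062 in⁴
  horizontal leg (remainder): d = -1.426 in → contributes +2.218 in⁴
Total I = 7.28 in⁴.
For the y-axis: x̄ = 1.151 in.
Repeating about the centroidal y-axis gives I_y = 4.908 in⁴.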